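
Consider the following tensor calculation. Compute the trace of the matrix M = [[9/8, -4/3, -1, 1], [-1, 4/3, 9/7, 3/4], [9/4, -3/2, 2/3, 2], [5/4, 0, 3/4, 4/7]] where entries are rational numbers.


The trace is the sum of diagonal entries.
Diagonal: M[1,1] = 9/8, M[2,2] = 4/3, M[3,3] = 2/3, M[4,4] = 4/7
Tr(M) = 9/8 + 4/3 + 2/3 + 4/7
Computing step by step:
After adding M[1,1]: 9/8
After adding M[2,2]: 59/24
After adding M[3,3]: 25/8
After adding M[4,4]: 207/56
Tr(M) = 207/56

207/56


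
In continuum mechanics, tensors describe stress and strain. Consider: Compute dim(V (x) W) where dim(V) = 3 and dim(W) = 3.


The dimension of a tensor product is the product of dimensions.
dim(V) = 3, dim(W) = 3
dim(V (x) W) = 3 * 3 = 9

9


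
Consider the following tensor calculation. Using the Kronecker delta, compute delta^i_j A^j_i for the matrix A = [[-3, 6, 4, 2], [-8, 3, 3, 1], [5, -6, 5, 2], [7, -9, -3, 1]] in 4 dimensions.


The contraction (trace) of a rank-2 tensor is the sum of its diagonal elements.
Diagonal entries: A[1,1] = -3, A[2,2] = 3, A[3,3] = 5, A[4,4] = 1
Tr(A) = -3 + 3 + 5 + 1 = 6

6


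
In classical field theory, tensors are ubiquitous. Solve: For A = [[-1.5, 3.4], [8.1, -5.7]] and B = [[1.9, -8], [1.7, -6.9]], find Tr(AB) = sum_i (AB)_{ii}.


Tr(AB) = sum_i (AB)_{ii} where (AB)_{ii} = sum_k A_{ik} B_{ki}.
(AB)_{11} = -1.5*1.9 + 3.4*1.7 = 2.93
(AB)_{22} = 8.1*-8 + -5.7*-6.9 = -25.47
Tr(AB) = 2.93 + -25.47 = -22.54

-22.54


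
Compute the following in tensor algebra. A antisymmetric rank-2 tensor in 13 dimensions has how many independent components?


A antisymmetric rank-2 tensor in d dimensions has d(d-1)/2 independent components.
d = 13
d(d-1)/2 = 13 * 12 / 2 = 156 / 2 = 78

78


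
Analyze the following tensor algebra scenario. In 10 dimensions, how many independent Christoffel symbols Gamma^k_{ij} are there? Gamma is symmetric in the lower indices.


Christoffel symbols Gamma^k_{ij} are symmetric in i,j, so there are d * d(d+1)/2 independent symbols.
d = 10
d(d+1)/2 = 10 * 11 / 2 = 55
Total = 10 * 55 = 550

550


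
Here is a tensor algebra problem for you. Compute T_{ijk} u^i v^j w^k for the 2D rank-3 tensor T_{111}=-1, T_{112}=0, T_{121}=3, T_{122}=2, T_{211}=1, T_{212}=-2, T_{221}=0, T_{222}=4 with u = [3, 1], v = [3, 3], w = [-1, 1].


S = sum over i,j,k of T_{ijk} u_i v_j w_k. Expanding all 8 terms:
T_{111}*u_1*v_1*w_1 = -1*3*3*-1 = 9  (running total: 9)
T_{112}*u_1*v_1*w_2 = 0*3*3*1 = 0  (running total: 9)
T_{121}*u_1*v_2*w_1 = 3*3*3*-1 = -27  (running total: -18)
T_{122}*u_1*v_2*w_2 = 2*3*3*1 = 18  (running total: 0)
T_{211}*u_2*v_1*w_1 = 1*1*3*-1 = -3  (running total: -3)
T_{212}*u_2*v_1*w_2 = -2*1*3*1 = -6  (running total: -9)
T_{221}*u_2*v_2*w_1 = 0*1*3*-1 = 0  (running total: -9)
T_{222}*u_2*v_2*w_2 = 4*1*3*1 = 12  (running total: 3)
S = 3

3


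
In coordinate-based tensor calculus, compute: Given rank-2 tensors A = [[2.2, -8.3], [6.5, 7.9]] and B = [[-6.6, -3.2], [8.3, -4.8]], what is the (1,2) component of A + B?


Tensor addition is component-wise: (A + B)_{ij} = A_{ij} + B_{ij}.
A_{12} = -8.3
B_{12} = -3.2
(A + B)_{12} = -8.3 + -3.2 = -11.5

-11.5


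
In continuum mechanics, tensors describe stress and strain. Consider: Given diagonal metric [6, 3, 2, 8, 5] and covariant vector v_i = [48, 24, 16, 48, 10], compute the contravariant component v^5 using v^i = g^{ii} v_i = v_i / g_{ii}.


To raise an index with a diagonal metric: v^i = v_i / g_{ii}.
For index 5: v_5 = 10, g_{55} = 5
v^5 = 10 / 5 = 2

2


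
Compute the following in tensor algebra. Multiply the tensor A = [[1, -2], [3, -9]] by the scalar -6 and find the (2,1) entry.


Scalar multiplication: (cA)_{ij} = c * A_{ij}.
c = -6
A_{21} = 3
(cA)_{21} = -6 * 3 = -18

-18


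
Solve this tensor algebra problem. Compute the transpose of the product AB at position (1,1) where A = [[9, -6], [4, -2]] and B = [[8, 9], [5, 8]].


(AB)^T_{ij} = (AB)_{ji} = sum_k A_{jk} B_{ki}.
For i=1, j=1 we need (AB)_{11}:
A_{11} * B_{11} = 9 * 8 = 72
A_{12} * B_{21} = -6 * 5 = -30
Sum = 72 + -30 = 42

42


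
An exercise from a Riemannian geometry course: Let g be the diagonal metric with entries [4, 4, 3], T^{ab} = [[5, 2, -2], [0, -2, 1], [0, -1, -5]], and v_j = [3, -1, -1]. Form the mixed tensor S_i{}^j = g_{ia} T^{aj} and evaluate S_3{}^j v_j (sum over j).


Step 1: lower the first index. For a diagonal metric, g_{ia} T^{aj} = g_{ii} T^{ij} (no sum on i).
g_{33} = 3
S_3{}^1 = 3 * T^{31} = 3 * 0 = 0
S_3{}^2 = 3 * T^{32} = 3 * -1 = -3
S_3{}^3 = 3 * T^{33} = 3 * -5 = -15
Step 2: contract S_3{}^j with v_j.
S_3{}^1 * v_1 = 0 * 3 = 0
S_3{}^2 * v_2 = -3 * -1 = 3
S_3{}^3 * v_3 = -15 * -1 = 15
Result = 0 + 3 + 15 = 18

18


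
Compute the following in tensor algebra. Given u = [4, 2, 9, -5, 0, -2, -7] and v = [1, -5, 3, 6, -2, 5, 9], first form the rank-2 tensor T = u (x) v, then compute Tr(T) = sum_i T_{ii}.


The outer product gives T_{ij} = u_i v_j.
The trace (contraction) is Tr(T) = sum_i T_{ii} = sum_i u_i v_i.
Diagonal entries:
T_{11} = u_1 * v_1 = 4 * 1 = 4
T_{22} = u_2 * v_2 = 2 * -5 = -10
T_{33} = u_3 * v_3 = 9 * 3 = 27
T_{44} = u_4 * v_4 = -5 * 6 = -30
T_{55} = u_5 * v_5 = 0 * -2 = 0
T_{66} = u_6 * v_6 = -2 * 5 = -10
T_{77} = u_7 * v_7 = -7 * 9 = -63
Tr(T) = 4 + -10 + 27 + -30 + 0 + -10 + -63 = -82

-82


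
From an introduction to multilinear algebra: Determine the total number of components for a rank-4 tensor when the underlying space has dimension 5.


The number of components of a rank-r tensor in d dimensions is d^r.
Here d = 5 and r = 4.
5^4 = 625

625


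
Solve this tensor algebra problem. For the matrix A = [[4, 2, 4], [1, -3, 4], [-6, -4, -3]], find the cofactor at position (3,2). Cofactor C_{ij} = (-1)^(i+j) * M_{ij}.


To find cofactor C_{32}, delete row 3 and column 2.
The resulting 2x2 submatrix is: [[4, 4], [1, 4]]
Minor M_{32} = 4*4 - 4*1
  = 16 - 4 = 12
Sign = (-1)^(3+2) = (-1)^5 = -1
Cofactor C_{32} = -1 * 12 = -12

-12


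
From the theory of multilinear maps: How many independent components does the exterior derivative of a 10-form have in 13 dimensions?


The exterior derivative of a p-form is a (p+1)-form.
Its number of independent components is C(n, p+1).
n = 13, p+1 = 11
C(13, 11) = 78

78


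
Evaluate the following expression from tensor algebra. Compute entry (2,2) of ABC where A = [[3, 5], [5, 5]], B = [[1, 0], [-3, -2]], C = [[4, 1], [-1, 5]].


(ABC)_{22} = sum_m (AB)_{2m} C_{m2}. First compute row 2 of AB.
(AB)_{21} = 5*1 + 5*-3 = -10
(AB)_{22} = 5*0 + 5*-2 = -10
Now contract with column 2 of C:
(AB)_{21} * C_{12} = -10 * 1 = -10
(AB)_{22} * C_{22} = -10 * 5 = -50
(ABC)_{22} = -10 + -50 = -60

-60


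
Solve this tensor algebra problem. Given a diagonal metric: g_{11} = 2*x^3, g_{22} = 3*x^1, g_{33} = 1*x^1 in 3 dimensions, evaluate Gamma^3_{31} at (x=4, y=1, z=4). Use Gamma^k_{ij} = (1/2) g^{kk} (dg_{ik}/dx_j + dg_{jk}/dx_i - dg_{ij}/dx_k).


For a diagonal metric, Gamma^k_{ij} = (1/2) g^{kk} (dg_{ik}/dx_j + dg_{jk}/dx_i - dg_{ij}/dx_k).
The metric is diagonal, so g_{ab} = 0 for a != b.
At the given point: g_{11} = 128, g_{22} = 12, g_{33} = 4
g^{33} = 1/4
dg_{33}/dx_1 = dg_{33}/dx_1 = 1
dg_{13}/dx_3 = 0 (off-diagonal)
dg_{31}/dx_3 = 0 (off-diagonal)
Numerator = 1 + 0 - 0 = 1
Gamma^3_{31} = 1 / (2 * 4) = 1/8

1/8


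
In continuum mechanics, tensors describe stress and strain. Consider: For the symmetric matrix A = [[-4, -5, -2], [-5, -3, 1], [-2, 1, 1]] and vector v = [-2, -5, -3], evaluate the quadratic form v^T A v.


First compute Av:
(Av)_1 = -4*-2 + -5*-5 + -2*-3 = 39
(Av)_2 = -5*-2 + -3*-5 + 1*-3 = 22
(Av)_3 = -2*-2 + 1*-5 + 1*-3 = -4
Av = [39, 22, -4]
Then v^T (Av) = -2*39 + -5*22 + -3*-4
= -78 + -110 + 12 = -176

-176


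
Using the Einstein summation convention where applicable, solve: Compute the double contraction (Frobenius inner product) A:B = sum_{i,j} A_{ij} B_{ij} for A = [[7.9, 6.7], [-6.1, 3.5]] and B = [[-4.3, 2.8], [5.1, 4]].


A:B = sum over all i,j of A_{ij} * B_{ij}.
Row 1: 7.9*-4.3=-33.97, 6.7*2.8=18.76 => row sum = -15.21
Row 2: -6.1*5.1=-31.11, 3.5*4=14 => row sum = -17.11
Total = -15.21 + -17.11 = -32.32

-32.32


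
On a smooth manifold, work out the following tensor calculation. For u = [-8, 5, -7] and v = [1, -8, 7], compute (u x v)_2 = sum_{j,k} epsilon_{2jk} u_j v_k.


(u x v)_2 = sum_{j,k} epsilon_{2jk} u_j v_k. Only permutations of (1,2,3) contribute; the two non-zero terms are:
eps_{213} u_1 v_3 = -1 * -8 * 7 = 56
eps_{231} u_3 v_1 = 1 * -7 * 1 = -7
(u x v)_2 = 49

49


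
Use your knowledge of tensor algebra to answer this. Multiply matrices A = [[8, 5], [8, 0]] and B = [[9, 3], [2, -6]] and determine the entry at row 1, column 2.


(AB)_{ij} = sum_k A_{ik} B_{kj}.
For i=1, j=2:
A_{11} * B_{12} = 8 * 3 = 24
A_{12} * B_{22} = 5 * -6 = -30
Sum = 24 + -30 = -6

-6


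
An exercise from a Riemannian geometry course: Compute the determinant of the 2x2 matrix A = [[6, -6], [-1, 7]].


For a 2x2 matrix [[a, b], [c, d]], det = a*d - b*c.
a = 6, b = -6, c = -1, d = 7
a*d = 6 * 7 = 42
b*c = -6 * -1 = 6
det = 42 - 6 = 36

36


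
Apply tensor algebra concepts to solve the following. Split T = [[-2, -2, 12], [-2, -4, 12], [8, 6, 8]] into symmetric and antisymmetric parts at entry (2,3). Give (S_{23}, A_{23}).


T_{23} = 12
T_{32} = 6
S_{23} = (12 + 6)/2 = 18/2 = 9
A_{23} = (12 - 6)/2 = 6/2 = 3
Check: S + A = 9 + 3 = 12 = T_{23}.

(9, 3)


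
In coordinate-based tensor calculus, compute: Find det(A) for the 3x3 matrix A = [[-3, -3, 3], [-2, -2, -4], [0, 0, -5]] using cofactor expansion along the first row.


Expanding along the first row, det(A) = a11*M_11 - a12*M_12 + a13*M_13, where M_1j is the (1,j) minor.
Minor M_11 = -2*-5 - -4*0 = 10
Minor M_12 = -2*-5 - -4*0 = 10
Minor M_13 = -2*0 - -2*0 = 0
det = -3*(10) - -3*(10) + 3*(0)
    = -30 - -30 + 0
    = 0

0


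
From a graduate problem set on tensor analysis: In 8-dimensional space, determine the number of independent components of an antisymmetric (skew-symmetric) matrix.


An antisymmetric rank-2 tensor satisfies A_{ij} = -A_{ji}, so diagonal entries are zero.
The independent components are the upper-triangular entries: C(n, 2) = n(n-1)/2.
n = 8
C(8, 2) = 8 * 7 / 2 = 56 / 2 = 28

28


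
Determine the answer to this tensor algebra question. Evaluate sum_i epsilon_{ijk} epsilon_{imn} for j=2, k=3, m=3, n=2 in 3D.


Using the identity: epsilon_{ijk} epsilon_{imn} = delta_{jm} delta_{kn} - delta_{jn} delta_{km}.
delta_{23} = 0
delta_{32} = 0
delta_{22} = 1
delta_{33} = 1
Result = 0 * 0 - 1 * 1 = 0 - 1 = -1

-1


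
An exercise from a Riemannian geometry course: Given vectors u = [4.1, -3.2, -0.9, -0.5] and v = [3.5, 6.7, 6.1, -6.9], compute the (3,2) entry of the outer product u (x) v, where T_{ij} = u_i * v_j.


The outer product entry T_{ij} = u_i * v_j.
We need i=3, j=2.
u_3 = -0.9, v_2 = 6.7
T_{3,2} = -0.9 * 6.7 = -6.03

-6.03


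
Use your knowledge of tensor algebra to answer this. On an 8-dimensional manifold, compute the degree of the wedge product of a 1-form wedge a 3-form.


The degree of a wedge product is the sum of the degrees of the individual forms.
Degrees: 1, 3
Total degree = 1 + 3 = 4

4


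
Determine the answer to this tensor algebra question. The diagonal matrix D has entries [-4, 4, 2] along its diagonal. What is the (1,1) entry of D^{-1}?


For a diagonal matrix, the inverse has entries (D^{-1})_{ii} = 1/d_{ii}.
The diagonal entries are: d_{11} = -4, d_{22} = 4, d_{33} = 2
We need (D^{-1})_{11} = 1/d_{11} = 1/-4 = -1/4

-1/4


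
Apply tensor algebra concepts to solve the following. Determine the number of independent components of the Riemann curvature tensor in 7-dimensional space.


The Riemann tensor in d dimensions has d^2(d^2 - 1)/12 independent components.
d = 7, so d^2 = 49
d^2 - 1 = 48
d^2(d^2 - 1) = 49 * 48 = 2352
Divide by 12: 2352 / 12 = 196

196


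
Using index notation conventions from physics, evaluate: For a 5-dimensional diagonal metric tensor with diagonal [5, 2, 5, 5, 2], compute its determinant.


For a diagonal metric, the determinant is the product of diagonal entries.
Diagonal entries: 5, 2, 5, 5, 2
det(g) = 5 * 2 * 5 * 5 * 2 = 500

500


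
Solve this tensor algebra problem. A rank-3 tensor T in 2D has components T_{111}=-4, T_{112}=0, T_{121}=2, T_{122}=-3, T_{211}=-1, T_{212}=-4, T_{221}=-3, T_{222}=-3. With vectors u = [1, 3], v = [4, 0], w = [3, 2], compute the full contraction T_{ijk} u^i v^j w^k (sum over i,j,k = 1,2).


S = sum over i,j,k of T_{ijk} u_i v_j w_k. Expanding all 8 terms:
T_{111}*u_1*v_1*w_1 = -4*1*4*3 = -48  (running total: -48)
T_{112}*u_1*v_1*w_2 = 0*1*4*2 = 0  (running total: -48)
T_{121}*u_1*v_2*w_1 = 2*1*0*3 = 0  (running total: -48)
T_{122}*u_1*v_2*w_2 = -3*1*0*2 = 0  (running total: -48)
T_{211}*u_2*v_1*w_1 = -1*3*4*3 = -36  (running total: -84)
T_{212}*u_2*v_1*w_2 = -4*3*4*2 = -96  (running total: -180)
T_{221}*u_2*v_2*w_1 = -3*3*0*3 = 0  (running total: -180)
T_{222}*u_2*v_2*w_2 = -3*3*0*2 = 0  (running total: -180)
S = -180

-180


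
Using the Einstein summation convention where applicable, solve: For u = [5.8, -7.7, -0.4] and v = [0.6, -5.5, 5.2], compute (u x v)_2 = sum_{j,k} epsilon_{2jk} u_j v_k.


(u x v)_2 = sum_{j,k} epsilon_{2jk} u_j v_k. Only permutations of (1,2,3) contribute; the two non-zero terms are:
eps_{213} u_1 v_3 = -1 * 5.8 * 5.2 = -30.16
eps_{231} u_3 v_1 = 1 * -0.4 * 0.6 = -0.24
(u x v)_2 = -30.4

-30.4


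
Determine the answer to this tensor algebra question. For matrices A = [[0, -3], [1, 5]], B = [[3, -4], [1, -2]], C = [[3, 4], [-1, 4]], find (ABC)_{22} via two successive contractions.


(ABC)_{22} = sum_m (AB)_{2m} C_{m2}. First compute row 2 of AB.
(AB)_{21} = 1*3 + 5*1 = 8
(AB)_{22} = 1*-4 + 5*-2 = -14
Now contract with column 2 of C:
(AB)_{21} * C_{12} = 8 * 4 = 32
(AB)_{22} * C_{22} = -14 * 4 = -56
(ABC)_{22} = 32 + -56 = -24

-24


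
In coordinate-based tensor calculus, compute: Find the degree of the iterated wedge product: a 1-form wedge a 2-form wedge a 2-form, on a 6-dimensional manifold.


The degree of a wedge product is the sum of the degrees of the individual forms.
Degrees: 1, 2, 2
Total degree = 1 + 2 + 2 = 5

5


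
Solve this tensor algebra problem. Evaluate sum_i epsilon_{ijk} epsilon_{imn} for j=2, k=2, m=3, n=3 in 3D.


Using the identity: epsilon_{ijk} epsilon_{imn} = delta_{jm} delta_{kn} - delta_{jn} delta_{km}.
delta_{23} = 0
delta_{23} = 0
delta_{23} = 0
delta_{23} = 0
Result = 0 * 0 - 0 * 0 = 0 - 0 = 0

0


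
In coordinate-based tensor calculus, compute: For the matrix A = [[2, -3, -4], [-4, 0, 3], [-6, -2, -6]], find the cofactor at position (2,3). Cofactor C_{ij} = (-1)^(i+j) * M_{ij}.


To find cofactor C_{23}, delete row 2 and column 3.
The resulting 2x2 submatrix is: [[2, -3], [-6, -2]]
Minor M_{23} = 2*-2 - -3*-6
  = -4 - 18 = -22
Sign = (-1)^(2+3) = (-1)^5 = -1
Cofactor C_{23} = -1 * -22 = 22

22


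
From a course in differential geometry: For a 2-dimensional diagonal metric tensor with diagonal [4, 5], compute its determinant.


For a diagonal metric, the determinant is the product of diagonal entries.
Diagonal entries: 4, 5
det(g) = 4 * 5 = 20

20


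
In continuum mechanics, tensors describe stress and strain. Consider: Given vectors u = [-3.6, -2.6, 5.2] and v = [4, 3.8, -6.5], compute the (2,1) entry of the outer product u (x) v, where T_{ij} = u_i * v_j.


The outer product entry T_{ij} = u_i * v_j.
We need i=2, j=1.
u_2 = -2.6, v_1 = 4
T_{2,1} = -2.6 * 4 = -10.4

-10.4


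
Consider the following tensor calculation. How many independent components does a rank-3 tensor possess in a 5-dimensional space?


The number of components of a rank-r tensor in d dimensions is d^r.
Here d = 5 and r = 3.
5^3 = 125

125


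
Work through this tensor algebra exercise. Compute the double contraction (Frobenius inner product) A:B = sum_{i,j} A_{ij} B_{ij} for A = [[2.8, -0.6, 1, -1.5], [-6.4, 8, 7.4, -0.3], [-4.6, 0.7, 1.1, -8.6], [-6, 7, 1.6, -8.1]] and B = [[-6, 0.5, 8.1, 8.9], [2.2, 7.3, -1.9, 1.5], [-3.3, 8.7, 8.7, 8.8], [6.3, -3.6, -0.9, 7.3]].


A:B = sum over all i,j of A_{ij} * B_{ij}.
Row 1: 2.8*-6=-16.8, -0.6*0.5=-0.3, 1*8.1=8.1, -1.5*8.9=-13.35 => row sum = -22.35
Row 2: -6.4*2.2=-14.08, 8*7.3=58.4, 7.4*-1.9=-14.06, -0.3*1.5=-0.45 => row sum = 29.81
Row 3: -4.6*-3.3=15.18, 0.7*8.7=6.09, 1.1*8.7=9.57, -8.6*8.8=-75.68 => row sum = -44.84
Row 4: -6*6.3=-37.8, 7*-3.6=-25.2, 1.6*-0.9=-1.44, -8.1*7.3=-59.13 => row sum = -123.57
Total = -22.35 + 29.81 + -44.84 + -123.57 = -160.95

-160.95


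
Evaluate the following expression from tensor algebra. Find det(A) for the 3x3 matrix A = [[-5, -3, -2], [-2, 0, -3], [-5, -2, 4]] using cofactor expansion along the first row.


Expanding along the first row, det(A) = a11*M_11 - a12*M_12 + a13*M_13, where M_1j is the (1,j) minor.
Minor M_11 = 0*4 - -3*-2 = -6
Minor M_12 = -2*4 - -3*-5 = -23
Minor M_13 = -2*-2 - 0*-5 = 4
det = -5*(-6) - -3*(-23) + -2*(4)
    = 30 - 69 + -8
    = -47

-47


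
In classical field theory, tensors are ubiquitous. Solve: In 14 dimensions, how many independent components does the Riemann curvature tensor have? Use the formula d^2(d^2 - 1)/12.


The Riemann tensor in d dimensions has d^2(d^2 - 1)/12 independent components.
d = 14, so d^2 = 196
d^2 - 1 = 195
d^2(d^2 - 1) = 196 * 195 = 38220
Divide by 12: 38220 / 12 = 3185

3185


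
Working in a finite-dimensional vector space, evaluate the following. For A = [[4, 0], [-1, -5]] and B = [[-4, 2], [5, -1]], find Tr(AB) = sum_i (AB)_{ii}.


Tr(AB) = sum_i (AB)_{ii} where (AB)_{ii} = sum_k A_{ik} B_{ki}.
(AB)_{11} = 4*-4 + 0*5 = -16
(AB)_{22} = -1*2 + -5*-1 = 3
Tr(AB) = -16 + 3 = -13

-13


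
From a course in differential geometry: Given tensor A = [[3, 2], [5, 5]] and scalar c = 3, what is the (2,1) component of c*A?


Scalar multiplication: (cA)_{ij} = c * A_{ij}.
c = 3
A_{21} = 5
(cA)_{21} = 3 * 5 = 15

15


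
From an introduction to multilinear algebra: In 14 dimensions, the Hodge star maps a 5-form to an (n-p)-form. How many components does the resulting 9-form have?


The Hodge dual of a p-form on an n-dimensional manifold is an (n-p)-form.
n = 14, p = 5, so dual degree = 14 - 5 = 9
The number of components is C(n, n-p) = C(14, 9) = 2002

2002


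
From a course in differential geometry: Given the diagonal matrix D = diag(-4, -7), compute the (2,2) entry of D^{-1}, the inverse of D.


For a diagonal matrix, the inverse has entries (D^{-1})_{ii} = 1/d_{ii}.
The diagonal entries are: d_{11} = -4, d_{22} = -7
We need (D^{-1})_{22} = 1/d_{22} = 1/-7 = -1/7

-1/7


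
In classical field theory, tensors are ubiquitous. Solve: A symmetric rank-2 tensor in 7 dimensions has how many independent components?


A symmetric rank-2 tensor in d dimensions has d(d+1)/2 independent components.
d = 7
d(d+1)/2 = 7 * 8 / 2 = 56 / 2 = 28

28


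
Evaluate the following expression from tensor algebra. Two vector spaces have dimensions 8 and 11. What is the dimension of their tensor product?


The dimension of a tensor product is the product of dimensions.
dim(V) = 8, dim(W) = 11
dim(V (x) W) = 8 * 11 = 88

88


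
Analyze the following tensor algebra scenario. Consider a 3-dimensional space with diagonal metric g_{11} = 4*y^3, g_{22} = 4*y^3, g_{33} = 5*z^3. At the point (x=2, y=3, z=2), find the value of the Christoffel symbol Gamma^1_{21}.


For a diagonal metric, Gamma^k_{ij} = (1/2) g^{kk} (dg_{ik}/dx_j + dg_{jk}/dx_i - dg_{ij}/dx_k).
The metric is diagonal, so g_{ab} = 0 for a != b.
At the given point: g_{11} = 108, g_{22} = 108, g_{33} = 40
g^{11} = 1/108
dg_{21}/dx_1 = 0 (off-diagonal)
dg_{11}/dx_2 = dg_{11}/dx_2 = 108
dg_{21}/dx_1 = 0 (off-diagonal)
Numerator = 0 + 108 - 0 = 108
Gamma^1_{21} = 108 / (2 * 108) = 1/2

1/2


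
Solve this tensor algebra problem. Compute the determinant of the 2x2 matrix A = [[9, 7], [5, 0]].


For a 2x2 matrix [[a, b], [c, d]], det = a*d - b*c.
a = 9, b = 7, c = 5, d = 0
a*d = 9 * 0 = 0
b*c = 7 * 5 = 35
det = 0 - 35 = -35

-35


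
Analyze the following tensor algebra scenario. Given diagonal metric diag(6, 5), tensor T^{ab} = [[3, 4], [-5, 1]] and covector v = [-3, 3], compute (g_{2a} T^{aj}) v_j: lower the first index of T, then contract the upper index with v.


Step 1: lower the first index. For a diagonal metric, g_{ia} T^{aj} = g_{ii} T^{ij} (no sum on i).
g_{22} = 5
S_2{}^1 = 5 * T^{21} = 5 * -5 = -25
S_2{}^2 = 5 * T^{22} = 5 * 1 = 5
Step 2: contract S_2{}^j with v_j.
S_2{}^1 * v_1 = -25 * -3 = 75
S_2{}^2 * v_2 = 5 * 3 = 15
Result = 75 + 15 = 90

90


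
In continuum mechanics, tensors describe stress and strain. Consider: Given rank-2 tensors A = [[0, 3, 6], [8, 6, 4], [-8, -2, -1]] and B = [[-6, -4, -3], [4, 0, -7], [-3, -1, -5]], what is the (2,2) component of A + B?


Tensor addition is component-wise: (A + B)_{ij} = A_{ij} + B_{ij}.
A_{22} = 6
B_{22} = 0
(A + B)_{22} = 6 + 0 = 6

6


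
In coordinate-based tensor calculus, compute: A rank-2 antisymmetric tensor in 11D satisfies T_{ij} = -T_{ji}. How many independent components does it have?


An antisymmetric rank-2 tensor satisfies A_{ij} = -A_{ji}, so diagonal entries are zero.
The independent components are the upper-triangular entries: C(n, 2) = n(n-1)/2.
n = 11
C(11, 2) = 11 * 10 / 2 = 110 / 2 = 55

55


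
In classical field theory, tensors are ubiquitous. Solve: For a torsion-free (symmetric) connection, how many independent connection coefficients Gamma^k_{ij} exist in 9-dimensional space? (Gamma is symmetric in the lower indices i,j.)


Christoffel symbols Gamma^k_{ij} are symmetric in i,j, so there are d * d(d+1)/2 independent symbols.
d = 9
d(d+1)/2 = 9 * 10 / 2 = 45
Total = 9 * 45 = 405

405


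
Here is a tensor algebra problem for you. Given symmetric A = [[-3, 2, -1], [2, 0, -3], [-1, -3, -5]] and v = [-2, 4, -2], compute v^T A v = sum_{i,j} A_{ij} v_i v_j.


First compute Av:
(Av)_1 = -3*-2 + 2*4 + -1*-2 = 16
(Av)_2 = 2*-2 + 0*4 + -3*-2 = 2
(Av)_3 = -1*-2 + -3*4 + -5*-2 = 0
Av = [16, 2, 0]
Then v^T (Av) = -2*16 + 4*2 + -2*0
= -32 + 8 + 0 = -24

-24


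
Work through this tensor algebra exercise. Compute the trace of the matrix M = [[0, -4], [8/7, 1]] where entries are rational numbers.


The trace is the sum of diagonal entries.
Diagonal: M[1,1] = 0, M[2,2] = 1
Tr(M) = 0 + 1
Computing step by step:
After adding M[1,1]: 0
After adding M[2,2]: 1
Tr(M) = 1

1


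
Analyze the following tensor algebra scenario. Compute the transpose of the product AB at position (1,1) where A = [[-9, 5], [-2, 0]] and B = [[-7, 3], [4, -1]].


(AB)^T_{ij} = (AB)_{ji} = sum_k A_{jk} B_{ki}.
For i=1, j=1 we need (AB)_{11}:
A_{11} * B_{11} = -9 * -7 = 63
A_{12} * B_{21} = 5 * 4 = 20
Sum = 63 + 20 = 83

83


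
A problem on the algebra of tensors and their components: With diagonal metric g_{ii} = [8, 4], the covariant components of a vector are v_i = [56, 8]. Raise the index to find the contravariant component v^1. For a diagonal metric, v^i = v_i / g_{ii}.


To raise an index with a diagonal metric: v^i = v_i / g_{ii}.
For index 1: v_1 = 56, g_{11} = 8
v^1 = 56 / 8 = 7

7


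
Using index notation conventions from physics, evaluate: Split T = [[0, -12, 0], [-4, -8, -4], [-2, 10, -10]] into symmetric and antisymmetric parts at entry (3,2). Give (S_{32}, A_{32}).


T_{32} = 10
T_{23} = -4
S_{32} = (10 + -4)/2 = 6/2 = 3
A_{32} = (10 - -4)/2 = 14/2 = 7
Check: S + A = 3 + 7 = 10 = T_{32}.

(3, 7)


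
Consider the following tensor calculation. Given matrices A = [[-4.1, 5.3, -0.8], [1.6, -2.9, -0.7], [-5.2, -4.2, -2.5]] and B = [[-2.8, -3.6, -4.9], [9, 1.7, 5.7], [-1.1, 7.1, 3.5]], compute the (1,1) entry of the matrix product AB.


(AB)_{ij} = sum_k A_{ik} B_{kj}.
For i=1, j=1:
A_{11} * B_{11} = -4.1 * -2.8 = 11.48
A_{12} * B_{21} = 5.3 * 9 = 47.7
A_{13} * B_{31} = -0.8 * -1.1 = 0.88
Sum = 11.48 + 47.7 + 0.88 = 60.06

60.06


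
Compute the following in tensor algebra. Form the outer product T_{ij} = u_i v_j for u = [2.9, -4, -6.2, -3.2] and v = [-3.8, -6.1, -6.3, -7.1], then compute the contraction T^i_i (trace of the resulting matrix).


The outer product gives T_{ij} = u_i v_j.
The trace (contraction) is Tr(T) = sum_i T_{ii} = sum_i u_i v_i.
Diagonal entries:
T_{11} = u_1 * v_1 = 2.9 * -3.8 = -11.02
T_{22} = u_2 * v_2 = -4 * -6.1 = 24.4
T_{33} = u_3 * v_3 = -6.2 * -6.3 = 39.06
T_{44} = u_4 * v_4 = -3.2 * -7.1 = 22.72
Tr(T) = -11.02 + 24.4 + 39.06 + 22.72 = 75.16

75.16


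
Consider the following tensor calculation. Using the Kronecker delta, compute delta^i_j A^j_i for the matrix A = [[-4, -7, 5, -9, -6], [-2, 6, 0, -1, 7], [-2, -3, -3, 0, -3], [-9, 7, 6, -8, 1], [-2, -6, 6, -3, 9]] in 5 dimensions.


The contraction (trace) of a rank-2 tensor is the sum of its diagonal elements.
Diagonal entries: A[1,1] = -4, A[2,2] = 6, A[3,3] = -3, A[4,4] = -8, A[5,5] = 9
Tr(A) = -4 + 6 + -3 + -8 + 9 = 0

0


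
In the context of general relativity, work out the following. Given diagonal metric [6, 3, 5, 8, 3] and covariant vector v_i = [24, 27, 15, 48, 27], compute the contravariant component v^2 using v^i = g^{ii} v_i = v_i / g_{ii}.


To raise an index with a diagonal metric: v^i = v_i / g_{ii}.
For index 2: v_2 = 27, g_{22} = 3
v^2 = 27 / 3 = 9

9


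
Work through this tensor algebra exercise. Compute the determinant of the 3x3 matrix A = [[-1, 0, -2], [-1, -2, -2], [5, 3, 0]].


Expanding along the first row, det(A) = a11*M_11 - a12*M_12 + a13*M_13, where M_1j is the (1,j) minor.
Minor M_11 = -2*0 - -2*3 = 6
Minor M_12 = -1*0 - -2*5 = 10
Minor M_13 = -1*3 - -2*5 = 7
det = -1*(6) - 0*(10) + -2*(7)
    = -6 - 0 + -14
    = -20

-20


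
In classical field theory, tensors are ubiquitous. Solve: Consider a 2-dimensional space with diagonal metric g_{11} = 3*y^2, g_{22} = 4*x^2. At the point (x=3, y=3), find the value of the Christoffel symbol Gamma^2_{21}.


For a diagonal metric, Gamma^k_{ij} = (1/2) g^{kk} (dg_{ik}/dx_j + dg_{jk}/dx_i - dg_{ij}/dx_k).
The metric is diagonal, so g_{ab} = 0 for a != b.
At the given point: g_{11} = 27, g_{22} = 36
g^{22} = 1/36
dg_{22}/dx_1 = dg_{22}/dx_1 = 24
dg_{12}/dx_2 = 0 (off-diagonal)
dg_{21}/dx_2 = 0 (off-diagonal)
Numerator = 24 + 0 - 0 = 24
Gamma^2_{21} = 24 / (2 * 36) = 1/3

1/3


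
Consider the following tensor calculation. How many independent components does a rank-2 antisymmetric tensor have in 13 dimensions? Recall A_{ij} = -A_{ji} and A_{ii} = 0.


An antisymmetric rank-2 tensor satisfies A_{ij} = -A_{ji}, so diagonal entries are zero.
The independent components are the upper-triangular entries: C(n, 2) = n(n-1)/2.
n = 13
C(13, 2) = 13 * 12 / 2 = 156 / 2 = 78

78


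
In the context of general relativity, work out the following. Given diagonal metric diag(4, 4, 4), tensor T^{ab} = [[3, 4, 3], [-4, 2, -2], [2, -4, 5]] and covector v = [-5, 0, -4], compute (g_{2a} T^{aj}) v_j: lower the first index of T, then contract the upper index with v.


Step 1: lower the first index. For a diagonal metric, g_{ia} T^{aj} = g_{ii} T^{ij} (no sum on i).
g_{22} = 4
S_2{}^1 = 4 * T^{21} = 4 * -4 = -16
S_2{}^2 = 4 * T^{22} = 4 * 2 = 8
S_2{}^3 = 4 * T^{23} = 4 * -2 = -8
Step 2: contract S_2{}^j with v_j.
S_2{}^1 * v_1 = -16 * -5 = 80
S_2{}^2 * v_2 = 8 * 0 = 0
S_2{}^3 * v_3 = -8 * -4 = 32
Result = 80 + 0 + 32 = 112

112


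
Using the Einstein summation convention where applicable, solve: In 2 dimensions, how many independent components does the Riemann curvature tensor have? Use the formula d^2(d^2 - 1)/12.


The Riemann tensor in d dimensions has d^2(d^2 - 1)/12 independent components.
d = 2, so d^2 = 4
d^2 - 1 = 3
d^2(d^2 - 1) = 4 * 3 = 12
Divide by 12: 12 / 12 = 1

1


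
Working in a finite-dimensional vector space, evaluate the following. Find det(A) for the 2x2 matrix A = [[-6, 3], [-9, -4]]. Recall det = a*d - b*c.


For a 2x2 matrix [[a, b], [c, d]], det = a*d - b*c.
a = -6, b = 3, c = -9, d = -4
a*d = -6 * -4 = 24
b*c = 3 * -9 = -27
det = 24 - -27 = 51

51


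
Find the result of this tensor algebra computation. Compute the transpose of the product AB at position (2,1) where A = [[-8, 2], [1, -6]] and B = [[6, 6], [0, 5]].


(AB)^T_{ij} = (AB)_{ji} = sum_k A_{jk} B_{ki}.
For i=2, j=1 we need (AB)_{12}:
A_{11} * B_{12} = -8 * 6 = -48
A_{12} * B_{22} = 2 * 5 = 10
Sum = -48 + 10 = -38

-38


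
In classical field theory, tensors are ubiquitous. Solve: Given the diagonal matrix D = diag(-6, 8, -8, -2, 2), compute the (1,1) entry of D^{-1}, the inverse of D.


For a diagonal matrix, the inverse has entries (D^{-1})_{ii} = 1/d_{ii}.
The diagonal entries are: d_{11} = -6, d_{22} = 8, d_{33} = -8, d_{44} = -2, d_{55} = 2
We need (D^{-1})_{11} = 1/d_{11} = 1/-6 = -1/6

-1/6


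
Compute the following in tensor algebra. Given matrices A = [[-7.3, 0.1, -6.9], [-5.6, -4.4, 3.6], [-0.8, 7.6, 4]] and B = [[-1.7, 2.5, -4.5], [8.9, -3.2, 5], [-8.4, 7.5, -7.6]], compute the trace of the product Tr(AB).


Tr(AB) = sum_i (AB)_{ii} where (AB)_{ii} = sum_k A_{ik} B_{ki}.
(AB)_{11} = -7.3*-1.7 + 0.1*8.9 + -6.9*-8.4 = 71.26
(AB)_{22} = -5.6*2.5 + -4.4*-3.2 + 3.6*7.5 = 27.08
(AB)_{33} = -0.8*-4.5 + 7.6*5 + 4*-7.6 = 11.2
Tr(AB) = 71.26 + 27.08 + 11.2 = 109.54

109.54


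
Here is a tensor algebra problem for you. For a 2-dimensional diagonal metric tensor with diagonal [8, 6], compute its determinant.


For a diagonal metric, the determinant is the product of diagonal entries.
Diagonal entries: 8, 6
det(g) = 8 * 6 = 48

48


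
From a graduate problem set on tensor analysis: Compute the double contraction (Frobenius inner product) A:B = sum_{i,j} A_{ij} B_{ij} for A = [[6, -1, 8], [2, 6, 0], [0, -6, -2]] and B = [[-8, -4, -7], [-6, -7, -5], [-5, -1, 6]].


A:B = sum over all i,j of A_{ij} * B_{ij}.
Row 1: 6*-8=-48, -1*-4=4, 8*-7=-56 => row sum = -100
Row 2: 2*-6=-12, 6*-7=-42, 0*-5=0 => row sum = -54
Row 3: 0*-5=0, -6*-1=6, -2*6=-12 => row sum = -6
Total = -100 + -54 + -6 = -160

-160


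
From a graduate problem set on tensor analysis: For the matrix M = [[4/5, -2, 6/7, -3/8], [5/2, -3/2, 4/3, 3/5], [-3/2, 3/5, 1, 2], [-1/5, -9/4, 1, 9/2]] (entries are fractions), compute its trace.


The trace is the sum of diagonal entries.
Diagonal: M[1,1] = 4/5, M[2,2] = -3/2, M[3,3] = 1, M[4,4] = 9/2
Tr(M) = 4/5 + -3/2 + 1 + 9/2
Computing step by step:
After adding M[1,1]: 4/5
After adding M[2,2]: -7/10
After adding M[3,3]: 3/10
After adding M[4,4]: 24/5
Tr(M) = 24/5

24/5


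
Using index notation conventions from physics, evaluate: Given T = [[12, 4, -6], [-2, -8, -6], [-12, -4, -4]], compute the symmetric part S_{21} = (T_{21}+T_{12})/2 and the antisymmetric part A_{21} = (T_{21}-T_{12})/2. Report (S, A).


T_{21} = -2
T_{12} = 4
S_{21} = (-2 + 4)/2 = 2/2 = 1
A_{21} = (-2 - 4)/2 = -6/2 = -3
Check: S + A = 1 + -3 = -2 = T_{21}.

(1, -3)


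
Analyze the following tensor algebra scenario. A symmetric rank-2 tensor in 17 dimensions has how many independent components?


A symmetric rank-2 tensor in d dimensions has d(d+1)/2 independent components.
d = 17
d(d+1)/2 = 17 * 18 / 2 = 306 / 2 = 153

153


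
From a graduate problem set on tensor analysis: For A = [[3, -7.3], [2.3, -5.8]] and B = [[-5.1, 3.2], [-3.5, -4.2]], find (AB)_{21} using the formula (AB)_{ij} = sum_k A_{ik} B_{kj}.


(AB)_{ij} = sum_k A_{ik} B_{kj}.
For i=2, j=1:
A_{21} * B_{11} = 2.3 * -5.1 = -11.73
A_{22} * B_{21} = -5.8 * -3.5 = 20.3
Sum = -11.73 + 20.3 = 8.57

8.57


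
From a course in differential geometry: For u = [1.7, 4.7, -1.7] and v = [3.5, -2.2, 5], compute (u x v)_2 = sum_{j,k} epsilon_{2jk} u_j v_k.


(u x v)_2 = sum_{j,k} epsilon_{2jk} u_j v_k. Only permutations of (1,2,3) contribute; the two non-zero terms are:
eps_{213} u_1 v_3 = -1 * 1.7 * 5 = -8.5
eps_{231} u_3 v_1 = 1 * -1.7 * 3.5 = -5.95
(u x v)_2 = -14.45

-14.45


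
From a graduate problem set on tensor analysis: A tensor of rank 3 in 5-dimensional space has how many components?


The number of components of a rank-r tensor in d dimensions is d^r.
Here d = 5 and r = 3.
5^3 = 125

125


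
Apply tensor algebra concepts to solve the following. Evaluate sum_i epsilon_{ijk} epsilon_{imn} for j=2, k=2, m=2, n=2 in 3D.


Using the identity: epsilon_{ijk} epsilon_{imn} = delta_{jm} delta_{kn} - delta_{jn} delta_{km}.
delta_{22} = 1
delta_{22} = 1
delta_{22} = 1
delta_{22} = 1
Result = 1 * 1 - 1 * 1 = 1 - 1 = 0

0


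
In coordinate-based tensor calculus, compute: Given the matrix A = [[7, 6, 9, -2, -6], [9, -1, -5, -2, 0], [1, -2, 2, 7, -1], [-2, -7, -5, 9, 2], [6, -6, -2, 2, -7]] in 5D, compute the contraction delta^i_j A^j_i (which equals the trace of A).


The contraction (trace) of a rank-2 tensor is the sum of its diagonal elements.
Diagonal entries: A[1,1] = 7, A[2,2] = -1, A[3,3] = 2, A[4,4] = 9, A[5,5] = -7
Tr(A) = 7 + -1 + 2 + 9 + -7 = 10

10


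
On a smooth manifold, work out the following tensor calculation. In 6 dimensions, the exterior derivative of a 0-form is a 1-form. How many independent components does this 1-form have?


The exterior derivative of a p-form is a (p+1)-form.
Its number of independent components is C(n, p+1).
n = 6, p+1 = 1
C(6, 1) = 6

6


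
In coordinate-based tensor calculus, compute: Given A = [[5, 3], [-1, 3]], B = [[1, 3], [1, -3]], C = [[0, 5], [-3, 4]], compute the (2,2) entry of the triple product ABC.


(ABC)_{22} = sum_m (AB)_{2m} C_{m2}. First compute row 2 of AB.
(AB)_{21} = -1*1 + 3*1 = 2
(AB)_{22} = -1*3 + 3*-3 = -12
Now contract with column 2 of C:
(AB)_{21} * C_{12} = 2 * 5 = 10
(AB)_{22} * C_{22} = -12 * 4 = -48
(ABC)_{22} = 10 + -48 = -38

-38


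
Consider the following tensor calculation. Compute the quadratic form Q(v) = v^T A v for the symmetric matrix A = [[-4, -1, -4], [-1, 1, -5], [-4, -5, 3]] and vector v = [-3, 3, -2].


First compute Av:
(Av)_1 = -4*-3 + -1*3 + -4*-2 = 17
(Av)_2 = -1*-3 + 1*3 + -5*-2 = 16
(Av)_3 = -4*-3 + -5*3 + 3*-2 = -9
Av = [17, 16, -9]
Then v^T (Av) = -3*17 + 3*16 + -2*-9
= -51 + 48 + 18 = 15

15


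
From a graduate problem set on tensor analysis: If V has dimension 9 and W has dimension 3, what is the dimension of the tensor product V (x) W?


The dimension of a tensor product is the product of dimensions.
dim(V) = 9, dim(W) = 3
dim(V (x) W) = 9 * 3 = 27

27


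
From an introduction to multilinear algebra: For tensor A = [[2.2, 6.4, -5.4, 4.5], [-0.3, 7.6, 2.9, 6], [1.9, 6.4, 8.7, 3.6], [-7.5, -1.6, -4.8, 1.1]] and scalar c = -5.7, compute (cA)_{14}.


Scalar multiplication: (cA)_{ij} = c * A_{ij}.
c = -5.7
A_{14} = 4.5
(cA)_{14} = -5.7 * 4.5 = -25.65

-25.65


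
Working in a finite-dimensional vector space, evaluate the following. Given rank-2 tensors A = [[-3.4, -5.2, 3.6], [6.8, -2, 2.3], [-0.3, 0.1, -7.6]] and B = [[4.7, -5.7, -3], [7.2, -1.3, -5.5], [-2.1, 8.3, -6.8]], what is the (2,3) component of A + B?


Tensor addition is component-wise: (A + B)_{ij} = A_{ij} + B_{ij}.
A_{23} = 2.3
B_{23} = -5.5
(A + B)_{23} = 2.3 + -5.5 = -3.2

-3.2


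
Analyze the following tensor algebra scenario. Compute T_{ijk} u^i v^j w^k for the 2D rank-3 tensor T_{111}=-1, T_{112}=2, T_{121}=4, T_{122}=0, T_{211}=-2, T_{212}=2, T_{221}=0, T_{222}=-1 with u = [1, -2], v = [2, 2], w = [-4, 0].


S = sum over i,j,k of T_{ijk} u_i v_j w_k. Expanding all 8 terms:
T_{111}*u_1*v_1*w_1 = -1*1*2*-4 = 8  (running total: 8)
T_{112}*u_1*v_1*w_2 = 2*1*2*0 = 0  (running total: 8)
T_{121}*u_1*v_2*w_1 = 4*1*2*-4 = -32  (running total: -24)
T_{122}*u_1*v_2*w_2 = 0*1*2*0 = 0  (running total: -24)
T_{211}*u_2*v_1*w_1 = -2*-2*2*-4 = -32  (running total: -56)
T_{212}*u_2*v_1*w_2 = 2*-2*2*0 = 0  (running total: -56)
T_{221}*u_2*v_2*w_1 = 0*-2*2*-4 = 0  (running total: -56)
T_{222}*u_2*v_2*w_2 = -1*-2*2*0 = 0  (running total: -56)
S = -56

-56


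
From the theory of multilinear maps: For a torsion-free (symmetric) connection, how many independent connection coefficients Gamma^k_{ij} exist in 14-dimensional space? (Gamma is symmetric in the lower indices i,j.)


Christoffel symbols Gamma^k_{ij} are symmetric in i,j, so there are d * d(d+1)/2 independent symbols.
d = 14
d(d+1)/2 = 14 * 15 / 2 = 105
Total = 14 * 105 = 1470

1470


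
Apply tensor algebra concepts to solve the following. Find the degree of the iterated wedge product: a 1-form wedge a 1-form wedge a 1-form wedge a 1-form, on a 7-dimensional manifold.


The degree of a wedge product is the sum of the degrees of the individual forms.
Degrees: 1, 1, 1, 1
Total degree = 1 + 1 + 1 + 1 = 4

4


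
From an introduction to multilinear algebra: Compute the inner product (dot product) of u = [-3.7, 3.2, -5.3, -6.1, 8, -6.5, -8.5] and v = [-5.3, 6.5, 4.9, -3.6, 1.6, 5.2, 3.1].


The inner product u . v = sum of u_i * v_i.
Term-by-term: -3.7 * -5.3, 3.2 * 6.5, -5.3 * 4.9, -6.1 * -3.6, 8 * 1.6, -6.5 * 5.2, -8.5 * 3.1
Products: 19.61, 20.8, -25.97, 21.96, 12.8, -33.8, -26.35
Sum = 19.61 + 20.8 + -25.97 + 21.96 + 12.8 + -33.8 + -26.35 = -10.95

-10.95


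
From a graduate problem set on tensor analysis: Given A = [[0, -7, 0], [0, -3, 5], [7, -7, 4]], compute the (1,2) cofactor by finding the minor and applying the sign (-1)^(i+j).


To find cofactor C_{12}, delete row 1 and column 2.
The resulting 2x2 submatrix is: [[0, 5], [7, 4]]
Minor M_{12} = 0*4 - 5*7
  = 0 - 35 = -35
Sign = (-1)^(1+2) = (-1)^3 = -1
Cofactor C_{12} = -1 * -35 = 35

35


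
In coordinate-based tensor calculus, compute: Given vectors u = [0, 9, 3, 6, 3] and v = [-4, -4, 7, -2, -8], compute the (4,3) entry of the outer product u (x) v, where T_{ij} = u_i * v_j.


The outer product entry T_{ij} = u_i * v_j.
We need i=4, j=3.
u_4 = 6, v_3 = 7
T_{4,3} = 6 * 7 = 42

42


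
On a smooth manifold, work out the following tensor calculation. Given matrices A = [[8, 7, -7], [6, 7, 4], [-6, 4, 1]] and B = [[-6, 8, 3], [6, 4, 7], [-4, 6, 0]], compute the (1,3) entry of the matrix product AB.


(AB)_{ij} = sum_k A_{ik} B_{kj}.
For i=1, j=3:
A_{11} * B_{13} = 8 * 3 = 24
A_{12} * B_{23} = 7 * 7 = 49
A_{13} * B_{33} = -7 * 0 = 0
Sum = 24 + 49 + 0 = 73

73


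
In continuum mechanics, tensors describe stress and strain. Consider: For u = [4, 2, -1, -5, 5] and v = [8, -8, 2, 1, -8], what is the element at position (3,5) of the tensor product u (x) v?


The outer product entry T_{ij} = u_i * v_j.
We need i=3, j=5.
u_3 = -1, v_5 = -8
T_{3,5} = -1 * -8 = 8

8


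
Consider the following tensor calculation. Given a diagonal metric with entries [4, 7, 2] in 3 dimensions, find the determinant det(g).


For a diagonal metric, the determinant is the product of diagonal entries.
Diagonal entries: 4, 7, 2
det(g) = 4 * 7 * 2 = 56

56


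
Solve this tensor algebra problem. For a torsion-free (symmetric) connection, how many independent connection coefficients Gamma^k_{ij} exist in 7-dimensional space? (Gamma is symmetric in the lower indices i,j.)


Christoffel symbols Gamma^k_{ij} are symmetric in i,j, so there are d * d(d+1)/2 independent symbols.
d = 7
d(d+1)/2 = 7 * 8 / 2 = 28
Total = 7 * 28 = 196

196


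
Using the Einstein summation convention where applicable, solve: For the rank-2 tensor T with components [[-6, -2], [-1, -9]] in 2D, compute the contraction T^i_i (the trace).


The contraction (trace) of a rank-2 tensor is the sum of its diagonal elements.
Diagonal entries: A[1,1] = -6, A[2,2] = -9
Tr(A) = -6 + -9 = -15

-15


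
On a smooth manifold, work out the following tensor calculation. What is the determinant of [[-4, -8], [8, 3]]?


For a 2x2 matrix [[a, b], [c, d]], det = a*d - b*c.
a = -4, b = -8, c = 8, d = 3
a*d = -4 * 3 = -12
b*c = -8 * 8 = -64
det = -12 - -64 = 52

52


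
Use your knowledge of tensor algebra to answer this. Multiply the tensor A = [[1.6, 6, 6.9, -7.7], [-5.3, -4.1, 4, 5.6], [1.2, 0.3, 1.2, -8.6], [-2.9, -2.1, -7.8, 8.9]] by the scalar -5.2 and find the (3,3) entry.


Scalar multiplication: (cA)_{ij} = c * A_{ij}.
c = -5.2
A_{33} = 1.2
(cA)_{33} = -5.2 * 1.2 = -6.24

-6.24


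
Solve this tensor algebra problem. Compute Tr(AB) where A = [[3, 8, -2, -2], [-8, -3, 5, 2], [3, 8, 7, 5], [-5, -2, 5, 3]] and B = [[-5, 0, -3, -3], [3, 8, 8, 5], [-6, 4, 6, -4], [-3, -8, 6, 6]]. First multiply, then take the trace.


Tr(AB) = sum_i (AB)_{ii} where (AB)_{ii} = sum_k A_{ik} B_{ki}.
(AB)_{11} = 3*-5 + 8*3 + -2*-6 + -2*-3 = 27
(AB)_{22} = -8*0 + -3*8 + 5*4 + 2*-8 = -20
(AB)_{33} = 3*-3 + 8*8 + 7*6 + 5*6 = 127
(AB)_{44} = -5*-3 + -2*5 + 5*-4 + 3*6 = 3
Tr(AB) = 27 + -20 + 127 + 3 = 137

137
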